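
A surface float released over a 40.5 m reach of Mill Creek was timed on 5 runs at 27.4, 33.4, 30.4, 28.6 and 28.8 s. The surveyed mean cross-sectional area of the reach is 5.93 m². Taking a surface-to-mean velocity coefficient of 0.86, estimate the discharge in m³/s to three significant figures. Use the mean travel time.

6.95 m³/s

t̄ = (27.4 + 33.4 + 30.4 + 28.6 + 28.8) / 5 = 29.72 s
v_surface = L / t̄ = 40.5 / 29.72 = 1.363 m/s
v_mean = 0.86 × 1.363 = 1.172 m/s
Q = A × v_mean = 5.93 × 1.172 = 6.950 m³/s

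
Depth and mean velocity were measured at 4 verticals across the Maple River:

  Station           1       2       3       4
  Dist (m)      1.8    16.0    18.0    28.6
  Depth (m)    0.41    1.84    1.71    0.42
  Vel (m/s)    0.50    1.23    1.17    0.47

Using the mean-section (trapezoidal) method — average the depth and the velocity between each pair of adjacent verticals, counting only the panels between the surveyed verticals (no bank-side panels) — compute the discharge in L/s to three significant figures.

Panel 1-2: Δb = 14.2 m, d̄ = (0.41+1.84)/2 = 1.125, v̄ = (0.50+1.23)/2 = 0.865 → q = 14.2×1.125×0.865 = 13.82 m³/s
Panel 2-3: Δb = 2 m, d̄ = (1.84+1.71)/2 = 1.775, v̄ = (1.23+1.17)/2 = 1.2 → q = 2×1.775×1.2 = 4.260 m³/s
Panel 3-4: Δb = 10.6 m, d̄ = (1.71+0.42)/2 = 1.065, v̄ = (1.17+0.47)/2 = 0.82 → q = 10.6×1.065×0.82 = 9.257 m³/s
Q = Σ q = 27.34 m³/s
= 27.34 × 1000 = 27340 L/s

27300 L/s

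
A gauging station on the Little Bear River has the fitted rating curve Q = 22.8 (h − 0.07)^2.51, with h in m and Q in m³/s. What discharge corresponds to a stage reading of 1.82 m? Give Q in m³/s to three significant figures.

92.9 m³/s

Q = 22.8 × (1.82 − 0.07)^2.51 = 22.8 × 1.75^2.51 = 92.89 m³/s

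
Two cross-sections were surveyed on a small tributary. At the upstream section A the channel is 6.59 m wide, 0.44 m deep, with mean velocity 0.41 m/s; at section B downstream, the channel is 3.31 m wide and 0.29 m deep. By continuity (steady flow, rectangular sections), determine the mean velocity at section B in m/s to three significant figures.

1.24 m/s

Q = A₁V₁ = (6.59×0.44) × 0.41 = 1.189 m³/s
A₂ = 3.31 × 0.29 = 0.9599 m²
V₂ = Q/A₂ = 1.189/0.9599 = 1.238 m/s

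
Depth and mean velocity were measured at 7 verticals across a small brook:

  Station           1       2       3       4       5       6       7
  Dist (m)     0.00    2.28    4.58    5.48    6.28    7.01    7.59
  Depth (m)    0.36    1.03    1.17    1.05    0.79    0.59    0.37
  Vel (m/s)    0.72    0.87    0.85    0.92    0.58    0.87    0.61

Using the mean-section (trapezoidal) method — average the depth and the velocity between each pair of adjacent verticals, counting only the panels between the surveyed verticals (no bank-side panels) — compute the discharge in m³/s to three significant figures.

5.44 m³/s

Panel 1-2: Δb = 2.28 m, d̄ = (0.36+1.03)/2 = 0.695, v̄ = (0.72+0.87)/2 = 0.795 → q = 2.28×0.695×0.795 = 1.260 m³/s
Panel 2-3: Δb = 2.3 m, d̄ = (1.03+1.17)/2 = 1.1, v̄ = (0.87+0.85)/2 = 0.86 → q = 2.3×1.1×0.86 = 2.176 m³/s
Panel 3-4: Δb = 0.9 m, d̄ = (1.17+1.05)/2 = 1.11, v̄ = (0.85+0.92)/2 = 0.885 → q = 0.9×1.11×0.885 = 0.8841 m³/s
Panel 4-5: Δb = 0.8 m, d̄ = (1.05+0.79)/2 = 0.92, v̄ = (0.92+0.58)/2 = 0.75 → q = 0.8×0.92×0.75 = 0.5520 m³/s
Panel 5-6: Δb = 0.73 m, d̄ = (0.79+0.59)/2 = 0.69, v̄ = (0.58+0.87)/2 = 0.725 → q = 0.73×0.69×0.725 = 0.3652 m³/s
Panel 6-7: Δb = 0.58 m, d̄ = (0.59+0.37)/2 = 0.48, v̄ = (0.87+0.61)/2 = 0.74 → q = 0.58×0.48×0.74 = 0.2060 m³/s
Q = Σ q = 5.443 m³/s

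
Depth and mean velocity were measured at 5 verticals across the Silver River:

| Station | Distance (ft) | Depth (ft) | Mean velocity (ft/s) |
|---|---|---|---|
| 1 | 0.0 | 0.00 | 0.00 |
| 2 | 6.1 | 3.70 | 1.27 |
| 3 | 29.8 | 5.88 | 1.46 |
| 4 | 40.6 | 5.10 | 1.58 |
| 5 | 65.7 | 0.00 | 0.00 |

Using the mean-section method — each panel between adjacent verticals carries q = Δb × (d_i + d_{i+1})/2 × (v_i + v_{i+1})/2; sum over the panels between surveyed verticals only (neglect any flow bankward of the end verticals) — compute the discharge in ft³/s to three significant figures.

303 ft³/s

Panel 1-2: Δb = 6.1 ft, d̄ = (0.00+3.70)/2 = 1.85, v̄ = (0.00+1.27)/2 = 0.635 → q = 6.1×1.85×0.635 = 7.166 ft³/s
Panel 2-3: Δb = 23.7 ft, d̄ = (3.70+5.88)/2 = 4.79, v̄ = (1.27+1.46)/2 = 1.365 → q = 23.7×4.79×1.365 = 155.0 ft³/s
Panel 3-4: Δb = 10.8 ft, d̄ = (5.88+5.10)/2 = 5.49, v̄ = (1.46+1.58)/2 = 1.52 → q = 10.8×5.49×1.52 = 90.12 ft³/s
Panel 4-5: Δb = 25.1 ft, d̄ = (5.10+0.00)/2 = 2.55, v̄ = (1.58+0.00)/2 = 0.79 → q = 25.1×2.55×0.79 = 50.56 ft³/s
Q = Σ q = 302.8 ft³/s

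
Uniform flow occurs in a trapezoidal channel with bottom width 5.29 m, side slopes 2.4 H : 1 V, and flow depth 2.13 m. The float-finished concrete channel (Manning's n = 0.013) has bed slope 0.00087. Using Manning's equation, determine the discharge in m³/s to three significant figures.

A = (b + z·y)·y = (5.29 + 2.4×2.13)×2.13 = 22.16 m²
P = b + 2y√(1+z²) = 5.29 + 2×2.13×√(1+2.4²) = 16.37 m
R = A/P = 22.16/16.37 = 1.354 m
Q = (1/n)·A·R^(2/3)·S^(1/2) = (1/0.013) × 22.16 × 1.354^(2/3) × 0.00087^(1/2) = 61.52 m³/s

61.5 m³/s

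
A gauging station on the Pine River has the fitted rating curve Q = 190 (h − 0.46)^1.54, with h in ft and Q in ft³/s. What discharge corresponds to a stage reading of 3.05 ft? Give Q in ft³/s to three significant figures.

Q = 190 × (3.05 − 0.46)^1.54 = 190 × 2.59^1.54 = 822.7 ft³/s

823 ft³/s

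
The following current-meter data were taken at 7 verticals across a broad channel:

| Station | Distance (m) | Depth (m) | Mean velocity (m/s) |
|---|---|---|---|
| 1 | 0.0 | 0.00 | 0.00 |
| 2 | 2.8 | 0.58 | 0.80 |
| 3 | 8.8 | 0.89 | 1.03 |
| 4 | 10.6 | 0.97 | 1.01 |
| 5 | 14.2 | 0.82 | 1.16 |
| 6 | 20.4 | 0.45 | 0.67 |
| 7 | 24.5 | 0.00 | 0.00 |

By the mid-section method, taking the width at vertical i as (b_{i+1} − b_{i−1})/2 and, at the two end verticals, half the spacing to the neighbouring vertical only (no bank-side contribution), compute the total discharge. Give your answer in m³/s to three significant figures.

14.5 m³/s

w_2 = (8.8 − 0.0)/2 = 4.4 m; q_2 = 0.80 × 0.58 × 4.4 = 2.042 m³/s
w_3 = (10.6 − 2.8)/2 = 3.9 m; q_3 = 1.03 × 0.89 × 3.9 = 3.575 m³/s
w_4 = (14.2 − 8.8)/2 = 2.7 m; q_4 = 1.01 × 0.97 × 2.7 = 2.645 m³/s
w_5 = (20.4 − 10.6)/2 = 4.9 m; q_5 = 1.16 × 0.82 × 4.9 = 4.661 m³/s
w_6 = (24.5 − 14.2)/2 = 5.15 m; q_6 = 0.67 × 0.45 × 5.15 = 1.553 m³/s
Stations 1, 7 contribute zero (depth or velocity is 0).
Q = Σ qᵢ = 14.48 m³/s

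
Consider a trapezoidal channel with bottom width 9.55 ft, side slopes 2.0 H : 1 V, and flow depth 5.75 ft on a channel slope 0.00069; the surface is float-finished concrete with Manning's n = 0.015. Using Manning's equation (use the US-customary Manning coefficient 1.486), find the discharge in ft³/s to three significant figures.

717 ft³/s

A = (b + z·y)·y = (9.55 + 2.0×5.75)×5.75 = 121.0 ft²
P = b + 2y√(1+z²) = 9.55 + 2×5.75×√(1+2.0²) = 35.26 ft
R = A/P = 121.0/35.26 = 3.432 ft
Q = (1.486/n)·A·R^(2/3)·S^(1/2) = (1.486/0.015) × 121.0 × 3.432^(2/3) × 0.00069^(1/2) = 716.7 ft³/s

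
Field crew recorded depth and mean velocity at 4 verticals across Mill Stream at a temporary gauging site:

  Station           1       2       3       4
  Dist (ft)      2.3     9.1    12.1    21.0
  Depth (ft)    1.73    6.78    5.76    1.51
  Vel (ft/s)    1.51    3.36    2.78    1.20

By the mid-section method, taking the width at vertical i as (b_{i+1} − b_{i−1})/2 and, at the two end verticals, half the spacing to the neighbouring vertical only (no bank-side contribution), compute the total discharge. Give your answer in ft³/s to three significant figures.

224 ft³/s

w_1 = (9.1 − 2.3)/2 = 3.4 ft; q_1 = 1.51 × 1.73 × 3.4 = 8.882 ft³/s
w_2 = (12.1 − 2.3)/2 = 4.9 ft; q_2 = 3.36 × 6.78 × 4.9 = 111.6 ft³/s
w_3 = (21.0 − 9.1)/2 = 5.95 ft; q_3 = 2.78 × 5.76 × 5.95 = 95.28 ft³/s
w_4 = (21.0 − 12.1)/2 = 4.45 ft; q_4 = 1.20 × 1.51 × 4.45 = 8.063 ft³/s
Q = Σ qᵢ = 223.8 ft³/s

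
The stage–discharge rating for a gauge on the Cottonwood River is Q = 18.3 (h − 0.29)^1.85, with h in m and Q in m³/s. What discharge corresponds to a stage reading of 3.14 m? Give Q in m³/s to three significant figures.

127 m³/s

Q = 18.3 × (3.14 − 0.29)^1.85 = 18.3 × 2.85^1.85 = 127.0 m³/s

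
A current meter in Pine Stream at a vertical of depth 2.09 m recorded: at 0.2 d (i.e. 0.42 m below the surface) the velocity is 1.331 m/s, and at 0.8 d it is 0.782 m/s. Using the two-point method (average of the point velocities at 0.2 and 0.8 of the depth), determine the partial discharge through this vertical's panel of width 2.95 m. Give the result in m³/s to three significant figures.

v̄ = (1.331 + 0.782) / 2 = 1.057 m/s
q = v̄ × d × w = 1.057 × 2.09 × 2.95 = 6.514 m³/s

6.51 m³/s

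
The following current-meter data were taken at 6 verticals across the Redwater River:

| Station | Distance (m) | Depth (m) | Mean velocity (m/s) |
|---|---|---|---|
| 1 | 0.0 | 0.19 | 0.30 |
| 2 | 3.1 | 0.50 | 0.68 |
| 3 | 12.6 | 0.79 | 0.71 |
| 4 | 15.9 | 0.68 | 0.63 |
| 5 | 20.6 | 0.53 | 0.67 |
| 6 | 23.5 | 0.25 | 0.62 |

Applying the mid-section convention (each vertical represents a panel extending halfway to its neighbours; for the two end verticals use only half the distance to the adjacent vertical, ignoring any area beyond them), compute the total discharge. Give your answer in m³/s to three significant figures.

9.11 m³/s

w_1 = (3.1 − 0.0)/2 = 1.55 m; q_1 = 0.30 × 0.19 × 1.55 = 0.08835 m³/s
w_2 = (12.6 − 0.0)/2 = 6.3 m; q_2 = 0.68 × 0.50 × 6.3 = 2.142 m³/s
w_3 = (15.9 − 3.1)/2 = 6.4 m; q_3 = 0.71 × 0.79 × 6.4 = 3.590 m³/s
w_4 = (20.6 − 12.6)/2 = 4 m; q_4 = 0.63 × 0.68 × 4 = 1.714 m³/s
w_5 = (23.5 − 15.9)/2 = 3.8 m; q_5 = 0.67 × 0.53 × 3.8 = 1.349 m³/s
w_6 = (23.5 − 20.6)/2 = 1.45 m; q_6 = 0.62 × 0.25 × 1.45 = 0.2248 m³/s
Q = Σ qᵢ = 9.108 m³/s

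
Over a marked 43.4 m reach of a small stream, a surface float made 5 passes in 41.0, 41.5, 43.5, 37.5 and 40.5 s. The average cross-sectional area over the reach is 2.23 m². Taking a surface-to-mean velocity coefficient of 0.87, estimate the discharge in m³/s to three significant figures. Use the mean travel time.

2.06 m³/s

t̄ = (41.0 + 41.5 + 43.5 + 37.5 + 40.5) / 5 = 40.8 s
v_surface = L / t̄ = 43.4 / 40.8 = 1.064 m/s
v_mean = 0.87 × 1.064 = 0.9254 m/s
Q = A × v_mean = 2.23 × 0.9254 = 2.064 m³/s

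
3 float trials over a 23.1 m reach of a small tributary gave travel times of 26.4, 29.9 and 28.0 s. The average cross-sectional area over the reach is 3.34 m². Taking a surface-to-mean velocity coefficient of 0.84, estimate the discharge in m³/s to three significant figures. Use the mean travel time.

t̄ = (26.4 + 29.9 + 28.0) / 3 = 28.1 s
v_surface = L / t̄ = 23.1 / 28.1 = 0.8221 m/s
v_mean = 0.84 × 0.8221 = 0.6905 m/s
Q = A × v_mean = 3.34 × 0.6905 = 2.306 m³/s

2.31 m³/s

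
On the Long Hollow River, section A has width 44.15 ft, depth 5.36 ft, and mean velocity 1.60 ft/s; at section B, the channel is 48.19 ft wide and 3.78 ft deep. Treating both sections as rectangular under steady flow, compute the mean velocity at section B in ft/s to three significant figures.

Q = A₁V₁ = (44.15×5.36) × 1.60 = 378.6 ft³/s
A₂ = 48.19 × 3.78 = 182.2 ft²
V₂ = Q/A₂ = 378.6/182.2 = 2.079 ft/s

2.08 ft/s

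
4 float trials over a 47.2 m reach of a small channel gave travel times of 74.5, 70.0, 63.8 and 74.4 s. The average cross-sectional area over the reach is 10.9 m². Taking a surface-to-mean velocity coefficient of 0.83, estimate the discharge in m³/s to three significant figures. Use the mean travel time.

6.04 m³/s

t̄ = (74.5 + 70.0 + 63.8 + 74.4) / 4 = 70.675 s
v_surface = L / t̄ = 47.2 / 70.675 = 0.6678 m/s
v_mean = 0.83 × 0.6678 = 0.5543 m/s
Q = A × v_mean = 10.9 × 0.5543 = 6.042 m³/s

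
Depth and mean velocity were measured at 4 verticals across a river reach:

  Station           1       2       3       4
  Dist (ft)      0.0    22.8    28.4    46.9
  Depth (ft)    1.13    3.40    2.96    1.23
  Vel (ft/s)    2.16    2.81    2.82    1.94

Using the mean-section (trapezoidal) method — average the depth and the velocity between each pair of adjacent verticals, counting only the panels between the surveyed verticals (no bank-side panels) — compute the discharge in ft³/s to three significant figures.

Panel 1-2: Δb = 22.8 ft, d̄ = (1.13+3.40)/2 = 2.265, v̄ = (2.16+2.81)/2 = 2.485 → q = 22.8×2.265×2.485 = 128.3 ft³/s
Panel 2-3: Δb = 5.6 ft, d̄ = (3.40+2.96)/2 = 3.18, v̄ = (2.81+2.82)/2 = 2.815 → q = 5.6×3.18×2.815 = 50.13 ft³/s
Panel 3-4: Δb = 18.5 ft, d̄ = (2.96+1.23)/2 = 2.095, v̄ = (2.82+1.94)/2 = 2.38 → q = 18.5×2.095×2.38 = 92.24 ft³/s
Q = Σ q = 270.7 ft³/s

271 ft³/s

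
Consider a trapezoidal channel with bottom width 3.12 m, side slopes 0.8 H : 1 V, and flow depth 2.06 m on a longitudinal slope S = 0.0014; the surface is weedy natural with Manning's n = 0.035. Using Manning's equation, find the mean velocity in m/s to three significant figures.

A = (b + z·y)·y = (3.12 + 0.8×2.06)×2.06 = 9.822 m²
P = b + 2y√(1+z²) = 3.12 + 2×2.06×√(1+0.8²) = 8.396 m
R = A/P = 9.822/8.396 = 1.170 m
Q = (1/n)·A·R^(2/3)·S^(1/2) = (1/0.035) × 9.822 × 1.170^(2/3) × 0.0014^(1/2) = 11.66 m³/s
V = Q/A = 11.66/9.822 = 1.187 m/s

1.19 m/s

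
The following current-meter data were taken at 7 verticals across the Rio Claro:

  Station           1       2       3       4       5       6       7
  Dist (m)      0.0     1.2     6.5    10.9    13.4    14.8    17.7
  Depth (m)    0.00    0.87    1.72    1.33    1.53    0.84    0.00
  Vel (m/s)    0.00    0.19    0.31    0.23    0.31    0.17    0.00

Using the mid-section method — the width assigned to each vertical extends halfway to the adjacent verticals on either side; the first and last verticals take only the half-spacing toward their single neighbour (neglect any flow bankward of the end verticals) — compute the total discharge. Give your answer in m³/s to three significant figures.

w_2 = (6.5 − 0.0)/2 = 3.25 m; q_2 = 0.19 × 0.87 × 3.25 = 0.5372 m³/s
w_3 = (10.9 − 1.2)/2 = 4.85 m; q_3 = 0.31 × 1.72 × 4.85 = 2.586 m³/s
w_4 = (13.4 − 6.5)/2 = 3.45 m; q_4 = 0.23 × 1.33 × 3.45 = 1.055 m³/s
w_5 = (14.8 − 10.9)/2 = 1.95 m; q_5 = 0.31 × 1.53 × 1.95 = 0.9249 m³/s
w_6 = (17.7 − 13.4)/2 = 2.15 m; q_6 = 0.17 × 0.84 × 2.15 = 0.3070 m³/s
Stations 1, 7 contribute zero (depth or velocity is 0).
Q = Σ qᵢ = 5.411 m³/s

5.41 m³/s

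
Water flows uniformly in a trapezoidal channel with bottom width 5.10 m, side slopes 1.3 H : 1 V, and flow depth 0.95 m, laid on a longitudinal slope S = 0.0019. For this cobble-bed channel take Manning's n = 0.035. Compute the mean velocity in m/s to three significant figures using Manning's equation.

1.01 m/s

A = (b + z·y)·y = (5.10 + 1.3×0.95)×0.95 = 6.018 m²
P = b + 2y√(1+z²) = 5.10 + 2×0.95×√(1+1.3²) = 8.216 m
R = A/P = 6.018/8.216 = 0.7325 m
Q = (1/n)·A·R^(2/3)·S^(1/2) = (1/0.035) × 6.018 × 0.7325^(2/3) × 0.0019^(1/2) = 6.090 m³/s
V = Q/A = 6.090/6.018 = 1.012 m/s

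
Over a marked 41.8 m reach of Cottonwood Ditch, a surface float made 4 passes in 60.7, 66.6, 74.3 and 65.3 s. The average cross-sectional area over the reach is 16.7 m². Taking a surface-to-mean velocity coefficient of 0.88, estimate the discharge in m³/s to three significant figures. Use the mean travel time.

t̄ = (60.7 + 66.6 + 74.3 + 65.3) / 4 = 66.725 s
v_surface = L / t̄ = 41.8 / 66.725 = 0.6265 m/s
v_mean = 0.88 × 0.6265 = 0.5513 m/s
Q = A × v_mean = 16.7 × 0.5513 = 9.206 m³/s

9.21 m³/s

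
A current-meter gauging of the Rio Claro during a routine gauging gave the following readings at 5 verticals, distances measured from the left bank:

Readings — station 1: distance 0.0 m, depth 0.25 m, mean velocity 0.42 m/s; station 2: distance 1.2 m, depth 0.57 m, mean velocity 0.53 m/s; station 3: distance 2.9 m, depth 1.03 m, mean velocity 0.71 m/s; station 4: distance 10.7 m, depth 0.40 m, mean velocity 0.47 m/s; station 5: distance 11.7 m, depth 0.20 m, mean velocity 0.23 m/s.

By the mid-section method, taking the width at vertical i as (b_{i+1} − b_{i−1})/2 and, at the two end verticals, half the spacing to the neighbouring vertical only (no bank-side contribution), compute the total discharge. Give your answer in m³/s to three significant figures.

w_1 = (1.2 − 0.0)/2 = 0.6 m; q_1 = 0.42 × 0.25 × 0.6 = 0.06300 m³/s
w_2 = (2.9 − 0.0)/2 = 1.45 m; q_2 = 0.53 × 0.57 × 1.45 = 0.4380 m³/s
w_3 = (10.7 − 1.2)/2 = 4.75 m; q_3 = 0.71 × 1.03 × 4.75 = 3.474 m³/s
w_4 = (11.7 − 2.9)/2 = 4.4 m; q_4 = 0.47 × 0.40 × 4.4 = 0.8272 m³/s
w_5 = (11.7 − 10.7)/2 = 0.5 m; q_5 = 0.23 × 0.20 × 0.5 = 0.02300 m³/s
Q = Σ qᵢ = 4.825 m³/s

4.82 m³/s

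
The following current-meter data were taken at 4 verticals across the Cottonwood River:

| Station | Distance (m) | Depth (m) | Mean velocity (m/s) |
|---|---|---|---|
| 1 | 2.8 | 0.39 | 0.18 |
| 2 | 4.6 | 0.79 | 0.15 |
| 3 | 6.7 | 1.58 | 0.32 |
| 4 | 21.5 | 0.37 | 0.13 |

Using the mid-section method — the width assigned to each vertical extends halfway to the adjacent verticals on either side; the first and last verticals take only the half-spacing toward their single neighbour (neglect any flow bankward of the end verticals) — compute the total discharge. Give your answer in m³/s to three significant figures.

w_1 = (4.6 − 2.8)/2 = 0.9 m; q_1 = 0.18 × 0.39 × 0.9 = 0.06318 m³/s
w_2 = (6.7 − 2.8)/2 = 1.95 m; q_2 = 0.15 × 0.79 × 1.95 = 0.2311 m³/s
w_3 = (21.5 − 4.6)/2 = 8.45 m; q_3 = 0.32 × 1.58 × 8.45 = 4.272 m³/s
w_4 = (21.5 − 6.7)/2 = 7.4 m; q_4 = 0.13 × 0.37 × 7.4 = 0.3559 m³/s
Q = Σ qᵢ = 4.923 m³/s

4.92 m³/s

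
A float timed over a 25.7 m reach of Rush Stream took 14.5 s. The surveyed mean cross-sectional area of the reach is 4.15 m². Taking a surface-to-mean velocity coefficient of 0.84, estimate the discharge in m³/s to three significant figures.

6.18 m³/s

v_surface = L / t̄ = 25.7 / 14.5 = 1.772 m/s
v_mean = 0.84 × 1.772 = 1.489 m/s
Q = A × v_mean = 4.15 × 1.489 = 6.179 m³/s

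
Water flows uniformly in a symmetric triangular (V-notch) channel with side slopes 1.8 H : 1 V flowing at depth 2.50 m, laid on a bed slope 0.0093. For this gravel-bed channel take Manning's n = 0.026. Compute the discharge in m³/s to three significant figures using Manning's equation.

A = z·y² = 1.8×2.50² = 11.25 m²
P = 2y√(1+z²) = 2×2.50×√(1+1.8²) = 10.30 m
R = A/P = 11.25/10.30 = 1.093 m
Q = (1/n)·A·R^(2/3)·S^(1/2) = (1/0.026) × 11.25 × 1.093^(2/3) × 0.0093^(1/2) = 44.27 m³/s

44.3 m³/s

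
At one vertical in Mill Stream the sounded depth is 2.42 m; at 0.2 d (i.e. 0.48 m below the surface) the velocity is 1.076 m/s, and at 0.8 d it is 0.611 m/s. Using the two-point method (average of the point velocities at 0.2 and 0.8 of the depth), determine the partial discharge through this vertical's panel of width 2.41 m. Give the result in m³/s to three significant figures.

4.92 m³/s

v̄ = (1.076 + 0.611) / 2 = 0.8435 m/s
q = v̄ × d × w = 0.8435 × 2.42 × 2.41 = 4.919 m³/s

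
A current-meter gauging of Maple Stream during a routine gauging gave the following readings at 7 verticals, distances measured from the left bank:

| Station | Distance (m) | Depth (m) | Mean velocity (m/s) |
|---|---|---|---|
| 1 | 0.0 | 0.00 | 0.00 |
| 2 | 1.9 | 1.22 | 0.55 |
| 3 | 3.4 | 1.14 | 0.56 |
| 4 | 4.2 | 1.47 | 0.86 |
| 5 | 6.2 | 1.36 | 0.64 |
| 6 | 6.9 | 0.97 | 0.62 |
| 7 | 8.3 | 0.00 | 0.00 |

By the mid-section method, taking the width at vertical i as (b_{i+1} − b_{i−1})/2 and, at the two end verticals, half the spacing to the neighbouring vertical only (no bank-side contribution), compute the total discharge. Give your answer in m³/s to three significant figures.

5.45 m³/s

w_2 = (3.4 − 0.0)/2 = 1.7 m; q_2 = 0.55 × 1.22 × 1.7 = 1.141 m³/s
w_3 = (4.2 − 1.9)/2 = 1.15 m; q_3 = 0.56 × 1.14 × 1.15 = 0.7342 m³/s
w_4 = (6.2 − 3.4)/2 = 1.4 m; q_4 = 0.86 × 1.47 × 1.4 = 1.770 m³/s
w_5 = (6.9 − 4.2)/2 = 1.35 m; q_5 = 0.64 × 1.36 × 1.35 = 1.175 m³/s
w_6 = (8.3 − 6.2)/2 = 1.05 m; q_6 = 0.62 × 0.97 × 1.05 = 0.6315 m³/s
Stations 1, 7 contribute zero (depth or velocity is 0).
Q = Σ qᵢ = 5.451 m³/s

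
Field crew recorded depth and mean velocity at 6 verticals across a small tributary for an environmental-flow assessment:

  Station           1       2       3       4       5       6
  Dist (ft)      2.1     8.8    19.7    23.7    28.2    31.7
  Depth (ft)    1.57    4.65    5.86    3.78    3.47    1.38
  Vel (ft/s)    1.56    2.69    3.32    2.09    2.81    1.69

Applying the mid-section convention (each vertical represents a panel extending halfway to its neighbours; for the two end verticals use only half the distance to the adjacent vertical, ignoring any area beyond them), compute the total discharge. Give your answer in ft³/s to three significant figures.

340 ft³/s

w_1 = (8.8 − 2.1)/2 = 3.35 ft; q_1 = 1.56 × 1.57 × 3.35 = 8.205 ft³/s
w_2 = (19.7 − 2.1)/2 = 8.8 ft; q_2 = 2.69 × 4.65 × 8.8 = 110.1 ft³/s
w_3 = (23.7 − 8.8)/2 = 7.45 ft; q_3 = 3.32 × 5.86 × 7.45 = 144.9 ft³/s
w_4 = (28.2 − 19.7)/2 = 4.25 ft; q_4 = 2.09 × 3.78 × 4.25 = 33.58 ft³/s
w_5 = (31.7 − 23.7)/2 = 4 ft; q_5 = 2.81 × 3.47 × 4 = 39.00 ft³/s
w_6 = (31.7 − 28.2)/2 = 1.75 ft; q_6 = 1.69 × 1.38 × 1.75 = 4.081 ft³/s
Q = Σ qᵢ = 339.9 ft³/s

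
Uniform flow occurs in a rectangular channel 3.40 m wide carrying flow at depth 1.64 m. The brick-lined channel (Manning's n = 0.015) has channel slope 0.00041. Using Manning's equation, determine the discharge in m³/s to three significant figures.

A = b·y = 3.40 × 1.64 = 5.576 m²
P = b + 2y = 3.40 + 2×1.64 = 6.680 m
R = A/P = 5.576/6.680 = 0.8347 m
Q = (1/n)·A·R^(2/3)·S^(1/2) = (1/0.015) × 5.576 × 0.8347^(2/3) × 0.00041^(1/2) = 6.673 m³/s

6.67 m³/s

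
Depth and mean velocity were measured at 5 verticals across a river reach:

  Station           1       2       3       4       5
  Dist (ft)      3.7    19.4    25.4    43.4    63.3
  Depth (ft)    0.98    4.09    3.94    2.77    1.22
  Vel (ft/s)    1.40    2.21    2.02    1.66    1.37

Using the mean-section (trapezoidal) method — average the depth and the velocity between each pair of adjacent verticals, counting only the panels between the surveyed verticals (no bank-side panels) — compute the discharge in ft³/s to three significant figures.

294 ft³/s

Panel 1-2: Δb = 15.7 ft, d̄ = (0.98+4.09)/2 = 2.535, v̄ = (1.40+2.21)/2 = 1.805 → q = 15.7×2.535×1.805 = 71.84 ft³/s
Panel 2-3: Δb = 6 ft, d̄ = (4.09+3.94)/2 = 4.015, v̄ = (2.21+2.02)/2 = 2.115 → q = 6×4.015×2.115 = 50.95 ft³/s
Panel 3-4: Δb = 18 ft, d̄ = (3.94+2.77)/2 = 3.355, v̄ = (2.02+1.66)/2 = 1.84 → q = 18×3.355×1.84 = 111.1 ft³/s
Panel 4-5: Δb = 19.9 ft, d̄ = (2.77+1.22)/2 = 1.995, v̄ = (1.66+1.37)/2 = 1.515 → q = 19.9×1.995×1.515 = 60.15 ft³/s
Q = Σ q = 294.1 ft³/s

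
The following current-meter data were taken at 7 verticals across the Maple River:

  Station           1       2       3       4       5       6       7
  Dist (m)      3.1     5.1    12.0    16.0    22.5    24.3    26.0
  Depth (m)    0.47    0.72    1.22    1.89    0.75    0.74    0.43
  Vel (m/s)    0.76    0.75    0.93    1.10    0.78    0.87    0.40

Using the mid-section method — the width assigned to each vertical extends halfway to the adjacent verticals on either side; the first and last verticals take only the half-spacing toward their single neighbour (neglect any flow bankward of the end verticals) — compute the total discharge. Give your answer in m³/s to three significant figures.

23.6 m³/s

w_1 = (5.1 − 3.1)/2 = 1 m; q_1 = 0.76 × 0.47 × 1 = 0.3572 m³/s
w_2 = (12.0 − 3.1)/2 = 4.45 m; q_2 = 0.75 × 0.72 × 4.45 = 2.403 m³/s
w_3 = (16.0 − 5.1)/2 = 5.45 m; q_3 = 0.93 × 1.22 × 5.45 = 6.184 m³/s
w_4 = (22.5 − 12.0)/2 = 5.25 m; q_4 = 1.10 × 1.89 × 5.25 = 10.91 m³/s
w_5 = (24.3 − 16.0)/2 = 4.15 m; q_5 = 0.78 × 0.75 × 4.15 = 2.428 m³/s
w_6 = (26.0 − 22.5)/2 = 1.75 m; q_6 = 0.87 × 0.74 × 1.75 = 1.127 m³/s
w_7 = (26.0 − 24.3)/2 = 0.85 m; q_7 = 0.40 × 0.43 × 0.85 = 0.1462 m³/s
Q = Σ qᵢ = 23.56 m³/s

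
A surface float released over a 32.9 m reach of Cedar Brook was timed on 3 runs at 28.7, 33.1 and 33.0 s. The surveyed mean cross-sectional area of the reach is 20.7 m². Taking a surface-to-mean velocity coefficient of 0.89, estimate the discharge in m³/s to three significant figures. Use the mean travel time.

19.2 m³/s

t̄ = (28.7 + 33.1 + 33.0) / 3 = 31.6 s
v_surface = L / t̄ = 32.9 / 31.6 = 1.041 m/s
v_mean = 0.89 × 1.041 = 0.9266 m/s
Q = A × v_mean = 20.7 × 0.9266 = 19.18 m³/s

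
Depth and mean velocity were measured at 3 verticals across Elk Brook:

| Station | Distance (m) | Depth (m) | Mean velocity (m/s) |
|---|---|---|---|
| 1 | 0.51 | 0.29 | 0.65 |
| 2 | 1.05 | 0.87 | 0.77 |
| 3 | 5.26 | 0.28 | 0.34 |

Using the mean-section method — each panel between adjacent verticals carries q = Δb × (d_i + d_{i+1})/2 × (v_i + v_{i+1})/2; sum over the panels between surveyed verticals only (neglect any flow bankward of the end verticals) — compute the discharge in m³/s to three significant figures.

Panel 1-2: Δb = 0.54 m, d̄ = (0.29+0.87)/2 = 0.58, v̄ = (0.65+0.77)/2 = 0.71 → q = 0.54×0.58×0.71 = 0.2224 m³/s
Panel 2-3: Δb = 4.21 m, d̄ = (0.87+0.28)/2 = 0.575, v̄ = (0.77+0.34)/2 = 0.555 → q = 4.21×0.575×0.555 = 1.344 m³/s
Q = Σ q = 1.566 m³/s

1.57 m³/s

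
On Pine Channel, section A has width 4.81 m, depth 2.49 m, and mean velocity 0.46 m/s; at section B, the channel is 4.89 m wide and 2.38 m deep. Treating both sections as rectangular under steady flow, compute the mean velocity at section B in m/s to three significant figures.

Q = A₁V₁ = (4.81×2.49) × 0.46 = 5.509 m³/s
A₂ = 4.89 × 2.38 = 11.64 m²
V₂ = Q/A₂ = 5.509/11.64 = 0.4734 m/s

0.473 m/s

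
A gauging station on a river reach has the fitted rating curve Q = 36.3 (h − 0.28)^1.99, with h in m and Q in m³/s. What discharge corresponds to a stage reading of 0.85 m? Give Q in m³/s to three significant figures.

11.9 m³/s

Q = 36.3 × (0.85 − 0.28)^1.99 = 36.3 × 0.57^1.99 = 11.86 m³/s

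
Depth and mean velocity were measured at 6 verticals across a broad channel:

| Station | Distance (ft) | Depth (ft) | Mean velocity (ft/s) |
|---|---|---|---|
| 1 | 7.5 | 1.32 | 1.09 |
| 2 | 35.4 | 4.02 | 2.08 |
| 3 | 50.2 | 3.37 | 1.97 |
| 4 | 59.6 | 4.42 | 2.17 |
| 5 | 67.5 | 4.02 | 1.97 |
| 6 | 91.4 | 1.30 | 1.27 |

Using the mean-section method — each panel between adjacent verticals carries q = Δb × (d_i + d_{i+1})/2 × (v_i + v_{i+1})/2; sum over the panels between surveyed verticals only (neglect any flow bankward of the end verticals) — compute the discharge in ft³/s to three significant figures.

Panel 1-2: Δb = 27.9 ft, d̄ = (1.32+4.02)/2 = 2.67, v̄ = (1.09+2.08)/2 = 1.585 → q = 27.9×2.67×1.585 = 118.1 ft³/s
Panel 2-3: Δb = 14.8 ft, d̄ = (4.02+3.37)/2 = 3.695, v̄ = (2.08+1.97)/2 = 2.025 → q = 14.8×3.695×2.025 = 110.7 ft³/s
Panel 3-4: Δb = 9.4 ft, d̄ = (3.37+4.42)/2 = 3.895, v̄ = (1.97+2.17)/2 = 2.07 → q = 9.4×3.895×2.07 = 75.79 ft³/s
Panel 4-5: Δb = 7.9 ft, d̄ = (4.42+4.02)/2 = 4.22, v̄ = (2.17+1.97)/2 = 2.07 → q = 7.9×4.22×2.07 = 69.01 ft³/s
Panel 5-6: Δb = 23.9 ft, d̄ = (4.02+1.30)/2 = 2.66, v̄ = (1.97+1.27)/2 = 1.62 → q = 23.9×2.66×1.62 = 103.0 ft³/s
Q = Σ q = 476.6 ft³/s

477 ft³/s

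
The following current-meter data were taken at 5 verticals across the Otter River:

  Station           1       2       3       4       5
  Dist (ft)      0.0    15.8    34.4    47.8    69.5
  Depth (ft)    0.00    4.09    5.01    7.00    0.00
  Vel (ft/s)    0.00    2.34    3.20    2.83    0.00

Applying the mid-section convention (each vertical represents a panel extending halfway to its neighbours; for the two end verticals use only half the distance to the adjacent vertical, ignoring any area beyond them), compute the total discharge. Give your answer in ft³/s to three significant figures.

w_2 = (34.4 − 0.0)/2 = 17.2 ft; q_2 = 2.34 × 4.09 × 17.2 = 164.6 ft³/s
w_3 = (47.8 − 15.8)/2 = 16 ft; q_3 = 3.20 × 5.01 × 16 = 256.5 ft³/s
w_4 = (69.5 − 34.4)/2 = 17.55 ft; q_4 = 2.83 × 7.00 × 17.55 = 347.7 ft³/s
Stations 1, 5 contribute zero (depth or velocity is 0).
Q = Σ qᵢ = 768.8 ft³/s

769 ft³/s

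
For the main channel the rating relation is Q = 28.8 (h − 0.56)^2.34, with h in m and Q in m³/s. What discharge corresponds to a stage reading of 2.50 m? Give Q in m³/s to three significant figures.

136 m³/s

Q = 28.8 × (2.50 − 0.56)^2.34 = 28.8 × 1.94^2.34 = 135.8 m³/s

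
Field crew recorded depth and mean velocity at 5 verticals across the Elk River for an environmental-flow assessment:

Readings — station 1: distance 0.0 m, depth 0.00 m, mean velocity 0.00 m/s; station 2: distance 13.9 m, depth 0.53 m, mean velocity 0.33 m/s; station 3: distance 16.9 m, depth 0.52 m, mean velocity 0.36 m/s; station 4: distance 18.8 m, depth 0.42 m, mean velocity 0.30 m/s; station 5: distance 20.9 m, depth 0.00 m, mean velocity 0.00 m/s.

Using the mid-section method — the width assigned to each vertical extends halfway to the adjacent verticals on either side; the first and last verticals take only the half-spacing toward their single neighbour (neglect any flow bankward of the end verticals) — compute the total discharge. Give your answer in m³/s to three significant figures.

2.19 m³/s

w_2 = (16.9 − 0.0)/2 = 8.45 m; q_2 = 0.33 × 0.53 × 8.45 = 1.478 m³/s
w_3 = (18.8 − 13.9)/2 = 2.45 m; q_3 = 0.36 × 0.52 × 2.45 = 0.4586 m³/s
w_4 = (20.9 − 16.9)/2 = 2 m; q_4 = 0.30 × 0.42 × 2 = 0.2520 m³/s
Stations 1, 5 contribute zero (depth or velocity is 0).
Q = Σ qᵢ = 2.189 m³/s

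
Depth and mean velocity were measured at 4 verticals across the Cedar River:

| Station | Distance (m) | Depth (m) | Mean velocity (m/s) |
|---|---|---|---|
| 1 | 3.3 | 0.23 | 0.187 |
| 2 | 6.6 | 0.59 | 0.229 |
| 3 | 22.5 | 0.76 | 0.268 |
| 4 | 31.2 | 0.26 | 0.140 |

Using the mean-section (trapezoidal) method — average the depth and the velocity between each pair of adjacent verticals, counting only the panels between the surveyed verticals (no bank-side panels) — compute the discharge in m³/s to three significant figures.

3.85 m³/s

Panel 1-2: Δb = 3.3 m, d̄ = (0.23+0.59)/2 = 0.41, v̄ = (0.187+0.229)/2 = 0.208 → q = 3.3×0.41×0.208 = 0.2814 m³/s
Panel 2-3: Δb = 15.9 m, d̄ = (0.59+0.76)/2 = 0.675, v̄ = (0.229+0.268)/2 = 0.2485 → q = 15.9×0.675×0.2485 = 2.667 m³/s
Panel 3-4: Δb = 8.7 m, d̄ = (0.76+0.26)/2 = 0.51, v̄ = (0.268+0.140)/2 = 0.204 → q = 8.7×0.51×0.204 = 0.9051 m³/s
Q = Σ q = 3.854 m³/s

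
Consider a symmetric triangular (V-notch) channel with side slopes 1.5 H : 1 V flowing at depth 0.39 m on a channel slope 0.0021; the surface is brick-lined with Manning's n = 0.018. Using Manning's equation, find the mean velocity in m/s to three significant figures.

0.757 m/s

A = z·y² = 1.5×0.39² = 0.2282 m²
P = 2y√(1+z²) = 2×0.39×√(1+1.5²) = 1.406 m
R = A/P = 0.2282/1.406 = 0.1622 m
Q = (1/n)·A·R^(2/3)·S^(1/2) = (1/0.018) × 0.2282 × 0.1622^(2/3) × 0.0021^(1/2) = 0.1728 m³/s
V = Q/A = 0.1728/0.2282 = 0.7573 m/s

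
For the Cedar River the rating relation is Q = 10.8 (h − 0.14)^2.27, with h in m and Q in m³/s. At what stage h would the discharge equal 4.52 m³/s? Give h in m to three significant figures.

h − h₀ = (Q/C)^(1/b) = (4.52/10.8)^(1/2.27) = 0.6813 m
h = 0.14 + 0.6813 = 0.8213 m

0.821 m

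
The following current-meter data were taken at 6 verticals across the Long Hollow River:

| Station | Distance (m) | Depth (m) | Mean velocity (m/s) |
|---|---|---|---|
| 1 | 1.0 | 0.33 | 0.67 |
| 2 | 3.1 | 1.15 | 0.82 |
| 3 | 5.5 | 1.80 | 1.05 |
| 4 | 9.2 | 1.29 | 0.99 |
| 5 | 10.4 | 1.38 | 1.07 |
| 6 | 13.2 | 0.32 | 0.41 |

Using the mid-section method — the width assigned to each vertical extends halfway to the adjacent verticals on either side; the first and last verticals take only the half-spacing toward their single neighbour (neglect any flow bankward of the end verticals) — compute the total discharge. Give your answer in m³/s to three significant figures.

14.4 m³/s

w_1 = (3.1 − 1.0)/2 = 1.05 m; q_1 = 0.67 × 0.33 × 1.05 = 0.2322 m³/s
w_2 = (5.5 − 1.0)/2 = 2.25 m; q_2 = 0.82 × 1.15 × 2.25 = 2.122 m³/s
w_3 = (9.2 − 3.1)/2 = 3.05 m; q_3 = 1.05 × 1.80 × 3.05 = 5.765 m³/s
w_4 = (10.4 − 5.5)/2 = 2.45 m; q_4 = 0.99 × 1.29 × 2.45 = 3.129 m³/s
w_5 = (13.2 − 9.2)/2 = 2 m; q_5 = 1.07 × 1.38 × 2 = 2.953 m³/s
w_6 = (13.2 − 10.4)/2 = 1.4 m; q_6 = 0.41 × 0.32 × 1.4 = 0.1837 m³/s
Q = Σ qᵢ = 14.38 m³/s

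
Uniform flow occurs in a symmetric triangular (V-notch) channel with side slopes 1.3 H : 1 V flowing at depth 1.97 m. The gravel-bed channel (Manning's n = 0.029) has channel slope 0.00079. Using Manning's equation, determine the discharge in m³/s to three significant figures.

4.15 m³/s

A = z·y² = 1.3×1.97² = 5.045 m²
P = 2y√(1+z²) = 2×1.97×√(1+1.3²) = 6.462 m
R = A/P = 5.045/6.462 = 0.7807 m
Q = (1/n)·A·R^(2/3)·S^(1/2) = (1/0.029) × 5.045 × 0.7807^(2/3) × 0.00079^(1/2) = 4.146 m³/s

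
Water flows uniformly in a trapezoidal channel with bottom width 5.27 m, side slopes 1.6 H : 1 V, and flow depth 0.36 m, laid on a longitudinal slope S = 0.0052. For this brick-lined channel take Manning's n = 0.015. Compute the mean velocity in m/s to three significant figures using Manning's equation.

A = (b + z·y)·y = (5.27 + 1.6×0.36)×0.36 = 2.105 m²
P = b + 2y√(1+z²) = 5.27 + 2×0.36×√(1+1.6²) = 6.628 m
R = A/P = 2.105/6.628 = 0.3175 m
Q = (1/n)·A·R^(2/3)·S^(1/2) = (1/0.015) × 2.105 × 0.3175^(2/3) × 0.0052^(1/2) = 4.709 m³/s
V = Q/A = 4.709/2.105 = 2.237 m/s

2.24 m/s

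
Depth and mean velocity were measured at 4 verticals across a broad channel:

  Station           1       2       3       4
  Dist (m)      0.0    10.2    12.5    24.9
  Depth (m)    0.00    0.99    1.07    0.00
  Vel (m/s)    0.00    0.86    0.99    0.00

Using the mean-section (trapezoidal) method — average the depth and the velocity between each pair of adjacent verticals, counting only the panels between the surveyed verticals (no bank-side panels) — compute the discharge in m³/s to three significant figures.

Panel 1-2: Δb = 10.2 m, d̄ = (0.00+0.99)/2 = 0.495, v̄ = (0.00+0.86)/2 = 0.43 → q = 10.2×0.495×0.43 = 2.171 m³/s
Panel 2-3: Δb = 2.3 m, d̄ = (0.99+1.07)/2 = 1.03, v̄ = (0.86+0.99)/2 = 0.925 → q = 2.3×1.03×0.925 = 2.191 m³/s
Panel 3-4: Δb = 12.4 m, d̄ = (1.07+0.00)/2 = 0.535, v̄ = (0.99+0.00)/2 = 0.495 → q = 12.4×0.535×0.495 = 3.284 m³/s
Q = Σ q = 7.646 m³/s

7.65 m³/s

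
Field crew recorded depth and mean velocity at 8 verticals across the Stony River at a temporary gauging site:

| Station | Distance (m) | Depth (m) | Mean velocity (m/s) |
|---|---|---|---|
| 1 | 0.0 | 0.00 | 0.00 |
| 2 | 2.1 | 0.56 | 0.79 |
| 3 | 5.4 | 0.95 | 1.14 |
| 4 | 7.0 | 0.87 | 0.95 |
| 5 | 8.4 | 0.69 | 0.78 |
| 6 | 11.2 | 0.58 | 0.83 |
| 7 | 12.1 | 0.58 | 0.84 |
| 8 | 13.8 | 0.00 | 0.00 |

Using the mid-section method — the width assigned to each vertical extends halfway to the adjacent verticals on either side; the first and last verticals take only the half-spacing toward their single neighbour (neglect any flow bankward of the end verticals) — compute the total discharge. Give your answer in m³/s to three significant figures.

7.74 m³/s

w_2 = (5.4 − 0.0)/2 = 2.7 m; q_2 = 0.79 × 0.56 × 2.7 = 1.194 m³/s
w_3 = (7.0 − 2.1)/2 = 2.45 m; q_3 = 1.14 × 0.95 × 2.45 = 2.653 m³/s
w_4 = (8.4 − 5.4)/2 = 1.5 m; q_4 = 0.95 × 0.87 × 1.5 = 1.240 m³/s
w_5 = (11.2 − 7.0)/2 = 2.1 m; q_5 = 0.78 × 0.69 × 2.1 = 1.130 m³/s
w_6 = (12.1 − 8.4)/2 = 1.85 m; q_6 = 0.83 × 0.58 × 1.85 = 0.8906 m³/s
w_7 = (13.8 − 11.2)/2 = 1.3 m; q_7 = 0.84 × 0.58 × 1.3 = 0.6334 m³/s
Stations 1, 8 contribute zero (depth or velocity is 0).
Q = Σ qᵢ = 7.742 m³/s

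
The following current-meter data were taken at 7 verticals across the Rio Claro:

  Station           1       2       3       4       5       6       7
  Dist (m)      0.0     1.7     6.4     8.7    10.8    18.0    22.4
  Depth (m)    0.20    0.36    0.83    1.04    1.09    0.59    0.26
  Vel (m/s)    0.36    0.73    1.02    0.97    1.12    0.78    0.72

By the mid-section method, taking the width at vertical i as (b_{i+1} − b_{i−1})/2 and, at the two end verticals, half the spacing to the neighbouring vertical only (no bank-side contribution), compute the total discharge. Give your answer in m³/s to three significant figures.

w_1 = (1.7 − 0.0)/2 = 0.85 m; q_1 = 0.36 × 0.20 × 0.85 = 0.06120 m³/s
w_2 = (6.4 − 0.0)/2 = 3.2 m; q_2 = 0.73 × 0.36 × 3.2 = 0.8410 m³/s
w_3 = (8.7 − 1.7)/2 = 3.5 m; q_3 = 1.02 × 0.83 × 3.5 = 2.963 m³/s
w_4 = (10.8 − 6.4)/2 = 2.2 m; q_4 = 0.97 × 1.04 × 2.2 = 2.219 m³/s
w_5 = (18.0 − 8.7)/2 = 4.65 m; q_5 = 1.12 × 1.09 × 4.65 = 5.677 m³/s
w_6 = (22.4 − 10.8)/2 = 5.8 m; q_6 = 0.78 × 0.59 × 5.8 = 2.669 m³/s
w_7 = (22.4 − 18.0)/2 = 2.2 m; q_7 = 0.72 × 0.26 × 2.2 = 0.4118 m³/s
Q = Σ qᵢ = 14.84 m³/s

14.8 m³/s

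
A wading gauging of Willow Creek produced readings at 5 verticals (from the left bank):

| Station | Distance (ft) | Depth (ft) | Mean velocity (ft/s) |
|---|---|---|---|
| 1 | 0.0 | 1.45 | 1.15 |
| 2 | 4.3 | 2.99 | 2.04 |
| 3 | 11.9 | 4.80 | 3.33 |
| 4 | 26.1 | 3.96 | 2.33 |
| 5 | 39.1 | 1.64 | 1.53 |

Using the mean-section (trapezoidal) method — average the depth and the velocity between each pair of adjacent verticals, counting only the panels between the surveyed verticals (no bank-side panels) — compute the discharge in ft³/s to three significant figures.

341 ft³/s

Panel 1-2: Δb = 4.3 ft, d̄ = (1.45+2.99)/2 = 2.22, v̄ = (1.15+2.04)/2 = 1.595 → q = 4.3×2.22×1.595 = 15.23 ft³/s
Panel 2-3: Δb = 7.6 ft, d̄ = (2.99+4.80)/2 = 3.895, v̄ = (2.04+3.33)/2 = 2.685 → q = 7.6×3.895×2.685 = 79.48 ft³/s
Panel 3-4: Δb = 14.2 ft, d̄ = (4.80+3.96)/2 = 4.38, v̄ = (3.33+2.33)/2 = 2.83 → q = 14.2×4.38×2.83 = 176.0 ft³/s
Panel 4-5: Δb = 13 ft, d̄ = (3.96+1.64)/2 = 2.8, v̄ = (2.33+1.53)/2 = 1.93 → q = 13×2.8×1.93 = 70.25 ft³/s
Q = Σ q = 341.0 ft³/s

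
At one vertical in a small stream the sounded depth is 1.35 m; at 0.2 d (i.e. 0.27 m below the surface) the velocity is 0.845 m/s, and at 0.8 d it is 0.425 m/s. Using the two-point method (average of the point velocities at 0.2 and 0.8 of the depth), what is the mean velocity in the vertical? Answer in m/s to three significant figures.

0.635 m/s

v̄ = (0.845 + 0.425) / 2 = 0.6350 m/s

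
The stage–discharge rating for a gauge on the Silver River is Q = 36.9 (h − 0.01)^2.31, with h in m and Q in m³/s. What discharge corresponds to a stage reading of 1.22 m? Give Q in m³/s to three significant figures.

57.3 m³/s

Q = 36.9 × (1.22 − 0.01)^2.31 = 36.9 × 1.21^2.31 = 57.31 m³/s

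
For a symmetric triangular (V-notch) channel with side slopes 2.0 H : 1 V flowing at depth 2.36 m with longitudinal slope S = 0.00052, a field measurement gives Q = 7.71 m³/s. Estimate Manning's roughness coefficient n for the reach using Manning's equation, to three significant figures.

A = z·y² = 2.0×2.36² = 11.14 m²
P = 2y√(1+z²) = 2×2.36×√(1+2.0²) = 10.55 m
R = A/P = 11.14/10.55 = 1.055 m
n = (1/Q)·A·R^(2/3)·S^(1/2) = (1/7.71) × 11.14 × 1.037 × 0.02280 = 0.03415

0.0342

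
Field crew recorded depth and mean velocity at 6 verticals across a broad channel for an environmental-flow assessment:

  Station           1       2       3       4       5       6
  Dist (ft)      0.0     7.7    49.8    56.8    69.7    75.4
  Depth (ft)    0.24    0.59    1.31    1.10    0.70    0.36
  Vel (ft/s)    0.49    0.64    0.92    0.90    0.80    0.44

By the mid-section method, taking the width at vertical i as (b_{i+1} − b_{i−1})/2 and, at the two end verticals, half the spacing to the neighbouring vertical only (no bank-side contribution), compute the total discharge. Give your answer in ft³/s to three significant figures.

w_1 = (7.7 − 0.0)/2 = 3.85 ft; q_1 = 0.49 × 0.24 × 3.85 = 0.4528 ft³/s
w_2 = (49.8 − 0.0)/2 = 24.9 ft; q_2 = 0.64 × 0.59 × 24.9 = 9.402 ft³/s
w_3 = (56.8 − 7.7)/2 = 24.55 ft; q_3 = 0.92 × 1.31 × 24.55 = 29.59 ft³/s
w_4 = (69.7 − 49.8)/2 = 9.95 ft; q_4 = 0.90 × 1.10 × 9.95 = 9.851 ft³/s
w_5 = (75.4 − 56.8)/2 = 9.3 ft; q_5 = 0.80 × 0.70 × 9.3 = 5.208 ft³/s
w_6 = (75.4 − 69.7)/2 = 2.85 ft; q_6 = 0.44 × 0.36 × 2.85 = 0.4514 ft³/s
Q = Σ qᵢ = 54.95 ft³/s

55.0 ft³/s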